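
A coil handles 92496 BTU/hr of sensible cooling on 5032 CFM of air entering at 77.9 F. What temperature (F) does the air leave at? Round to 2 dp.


dT = 92496/(1.08*5032) = 17.0200
T_leave = 77.9 - 17.0200 = 60.88 F

60.88 F


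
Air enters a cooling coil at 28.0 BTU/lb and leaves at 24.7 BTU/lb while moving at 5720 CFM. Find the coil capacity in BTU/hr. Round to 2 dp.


Q = 4.5 * 5720 * (28.0 - 24.7) = 84942.00 BTU/hr

84942.00 BTU/hr


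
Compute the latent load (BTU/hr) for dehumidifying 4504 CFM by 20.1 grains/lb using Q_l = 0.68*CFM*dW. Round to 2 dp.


Q = 0.68 * 4504 * 20.1 = 61560.67 BTU/hr

61560.67 BTU/hr


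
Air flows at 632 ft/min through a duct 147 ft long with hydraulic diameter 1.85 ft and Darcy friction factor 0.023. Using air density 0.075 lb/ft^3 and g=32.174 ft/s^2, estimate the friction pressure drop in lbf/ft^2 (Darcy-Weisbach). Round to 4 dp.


v_fps = 632/60 = 10.5333 ft/s
dp = 0.023*(147/1.85)*0.075*10.5333^2/(2*32.174) = 0.2363 lbf/ft^2

0.2363 lbf/ft^2


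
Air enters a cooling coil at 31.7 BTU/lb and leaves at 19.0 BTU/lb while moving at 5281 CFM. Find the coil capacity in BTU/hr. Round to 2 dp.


Q = 4.5 * 5281 * (31.7 - 19.0) = 301809.15 BTU/hr

301809.15 BTU/hr


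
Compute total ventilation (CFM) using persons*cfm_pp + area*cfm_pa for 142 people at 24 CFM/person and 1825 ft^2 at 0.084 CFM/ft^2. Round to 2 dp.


Total = 142*24 + 1825*0.084 = 3561.30 CFM

3561.30 CFM


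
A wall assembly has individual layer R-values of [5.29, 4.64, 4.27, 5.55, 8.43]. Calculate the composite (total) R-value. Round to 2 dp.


R_total = 5.29 + 4.64 + 4.27 + 5.55 + 8.43 = 28.18

28.18


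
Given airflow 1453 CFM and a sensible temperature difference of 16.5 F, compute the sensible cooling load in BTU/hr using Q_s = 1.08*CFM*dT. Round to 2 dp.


Q = 1.08 * 1453 * 16.5 = 25892.46 BTU/hr

25892.46 BTU/hr


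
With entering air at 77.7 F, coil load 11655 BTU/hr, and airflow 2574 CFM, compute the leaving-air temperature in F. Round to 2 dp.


dT = 11655/(1.08*2574) = 4.1926
T_leave = 77.7 - 4.1926 = 73.51 F

73.51 F


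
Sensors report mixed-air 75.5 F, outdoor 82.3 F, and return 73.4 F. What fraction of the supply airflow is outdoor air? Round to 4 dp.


frac = (75.5 - 73.4) / (82.3 - 73.4) = 0.2360

0.2360


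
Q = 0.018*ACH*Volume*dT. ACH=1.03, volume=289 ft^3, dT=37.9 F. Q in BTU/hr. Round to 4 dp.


Q = 0.018 * 1.03 * 289 * 37.9 = 203.0705 BTU/hr

203.0705 BTU/hr


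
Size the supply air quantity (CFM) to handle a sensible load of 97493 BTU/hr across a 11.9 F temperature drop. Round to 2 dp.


CFM = 97493 / (1.08 * 11.9) = 7585.82

7585.82 CFM


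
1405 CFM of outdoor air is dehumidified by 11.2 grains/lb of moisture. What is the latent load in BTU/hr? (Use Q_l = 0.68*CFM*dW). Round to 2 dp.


Q = 0.68 * 1405 * 11.2 = 10700.48 BTU/hr

10700.48 BTU/hr


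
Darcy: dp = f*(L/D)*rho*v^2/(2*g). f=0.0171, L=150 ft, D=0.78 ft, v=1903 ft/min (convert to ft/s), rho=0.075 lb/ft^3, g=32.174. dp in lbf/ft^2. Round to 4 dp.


v_fps = 1903/60 = 31.7167 ft/s
dp = 0.0171*(150/0.78)*0.075*31.7167^2/(2*32.174) = 3.8556 lbf/ft^2

3.8556 lbf/ft^2


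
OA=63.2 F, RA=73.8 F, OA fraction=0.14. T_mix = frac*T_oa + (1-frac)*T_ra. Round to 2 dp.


T_mix = 0.14*63.2 + 0.86*73.8 = 72.32 F

72.32 F


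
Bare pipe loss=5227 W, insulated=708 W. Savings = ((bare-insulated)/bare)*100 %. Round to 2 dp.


Savings = ((5227-708)/5227)*100 = 86.45 %

86.45 %


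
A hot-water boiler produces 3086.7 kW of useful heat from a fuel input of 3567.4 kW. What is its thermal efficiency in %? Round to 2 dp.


eta = (3086.7/3567.4)*100 = 86.53 %

86.53 %


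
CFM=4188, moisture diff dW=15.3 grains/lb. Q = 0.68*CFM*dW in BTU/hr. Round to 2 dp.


Q = 0.68 * 4188 * 15.3 = 43571.95 BTU/hr

43571.95 BTU/hr


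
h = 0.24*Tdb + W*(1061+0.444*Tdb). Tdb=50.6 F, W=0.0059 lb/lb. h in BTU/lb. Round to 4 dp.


h = 0.24*50.6 + 0.0059*(1061+0.444*50.6) = 18.5365 BTU/lb

18.5365 BTU/lb


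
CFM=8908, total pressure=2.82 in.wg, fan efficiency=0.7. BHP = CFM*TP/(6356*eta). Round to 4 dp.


BHP = 8908 * 2.82 / (6356 * 0.7) = 5.6461 hp

5.6461 hp


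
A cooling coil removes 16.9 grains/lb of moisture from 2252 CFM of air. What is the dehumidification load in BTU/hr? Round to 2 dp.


Q = 0.68 * 2252 * 16.9 = 25879.98 BTU/hr

25879.98 BTU/hr


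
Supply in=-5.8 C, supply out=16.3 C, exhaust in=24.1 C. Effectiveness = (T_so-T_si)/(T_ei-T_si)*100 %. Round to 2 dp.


eff = (16.3-(-5.8))/(24.1-(-5.8))*100 = 73.91 %

73.91 %


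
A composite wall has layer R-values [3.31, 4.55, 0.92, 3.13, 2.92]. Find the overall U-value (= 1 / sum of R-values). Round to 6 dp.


R_total = 3.31 + 4.55 + 0.92 + 3.13 + 2.92 = 14.83
U = 1/14.83 = 0.067431

0.067431


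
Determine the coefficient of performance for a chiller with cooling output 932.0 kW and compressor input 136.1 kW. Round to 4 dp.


COP = 932.0 / 136.1 = 6.8479

6.8479


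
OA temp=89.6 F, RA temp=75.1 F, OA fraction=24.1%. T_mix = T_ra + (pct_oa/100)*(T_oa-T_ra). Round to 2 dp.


T_mix = 75.1 + (24.1/100)*(89.6-75.1) = 78.59 F

78.59 F


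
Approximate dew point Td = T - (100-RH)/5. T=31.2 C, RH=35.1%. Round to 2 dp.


Td = 31.2 - (100-35.1)/5 = 18.22 C

18.22 C


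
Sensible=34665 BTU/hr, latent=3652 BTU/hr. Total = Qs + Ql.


Qt = 34665 + 3652 = 38317 BTU/hr

38317 BTU/hr


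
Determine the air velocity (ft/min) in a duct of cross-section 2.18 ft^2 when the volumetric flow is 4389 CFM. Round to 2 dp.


V = 4389 / 2.18 = 2013.30 ft/min

2013.30 ft/min


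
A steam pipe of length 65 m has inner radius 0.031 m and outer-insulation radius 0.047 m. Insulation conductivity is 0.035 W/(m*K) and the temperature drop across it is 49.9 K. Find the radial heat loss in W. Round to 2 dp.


Q = 2*pi*0.035*65*49.9/ln(0.047/0.031) = 1713.96 W

1713.96 W


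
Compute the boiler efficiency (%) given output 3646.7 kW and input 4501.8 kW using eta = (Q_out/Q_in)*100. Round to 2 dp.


eta = (3646.7/4501.8)*100 = 81.01 %

81.01 %


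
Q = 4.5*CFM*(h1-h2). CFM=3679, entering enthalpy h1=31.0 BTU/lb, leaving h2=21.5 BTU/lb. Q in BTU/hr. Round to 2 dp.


Q = 4.5 * 3679 * (31.0 - 21.5) = 157277.25 BTU/hr

157277.25 BTU/hr


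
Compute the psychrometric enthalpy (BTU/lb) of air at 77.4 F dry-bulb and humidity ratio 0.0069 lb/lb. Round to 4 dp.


h = 0.24*77.4 + 0.0069*(1061+0.444*77.4) = 26.1340 BTU/lb

26.1340 BTU/lb


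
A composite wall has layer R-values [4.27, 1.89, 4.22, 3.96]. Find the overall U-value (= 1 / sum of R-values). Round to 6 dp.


R_total = 4.27 + 1.89 + 4.22 + 3.96 = 14.34
U = 1/14.34 = 0.069735

0.069735


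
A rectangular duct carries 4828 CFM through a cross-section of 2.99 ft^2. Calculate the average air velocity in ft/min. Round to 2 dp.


V = 4828 / 2.99 = 1614.72 ft/min

1614.72 ft/min


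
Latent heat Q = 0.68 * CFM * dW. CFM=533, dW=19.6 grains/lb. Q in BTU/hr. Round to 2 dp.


Q = 0.68 * 533 * 19.6 = 7103.82 BTU/hr

7103.82 BTU/hr


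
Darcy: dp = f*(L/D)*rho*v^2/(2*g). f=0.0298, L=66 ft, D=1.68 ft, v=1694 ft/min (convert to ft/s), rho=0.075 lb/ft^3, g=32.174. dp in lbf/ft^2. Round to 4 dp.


v_fps = 1694/60 = 28.2333 ft/s
dp = 0.0298*(66/1.68)*0.075*28.2333^2/(2*32.174) = 1.0877 lbf/ft^2

1.0877 lbf/ft^2


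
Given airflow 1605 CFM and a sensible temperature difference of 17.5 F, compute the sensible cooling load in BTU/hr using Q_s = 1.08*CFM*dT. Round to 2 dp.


Q = 1.08 * 1605 * 17.5 = 30334.50 BTU/hr

30334.50 BTU/hr


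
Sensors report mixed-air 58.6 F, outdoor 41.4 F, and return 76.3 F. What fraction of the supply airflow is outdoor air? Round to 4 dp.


frac = (58.6 - 76.3) / (41.4 - 76.3) = 0.5072

0.5072


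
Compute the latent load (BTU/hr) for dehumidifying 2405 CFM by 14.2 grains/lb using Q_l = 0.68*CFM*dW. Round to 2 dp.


Q = 0.68 * 2405 * 14.2 = 23222.68 BTU/hr

23222.68 BTU/hr


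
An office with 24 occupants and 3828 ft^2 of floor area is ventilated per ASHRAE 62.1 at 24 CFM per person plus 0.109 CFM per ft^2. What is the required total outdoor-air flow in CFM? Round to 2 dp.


Total = 24*24 + 3828*0.109 = 993.25 CFM

993.25 CFM


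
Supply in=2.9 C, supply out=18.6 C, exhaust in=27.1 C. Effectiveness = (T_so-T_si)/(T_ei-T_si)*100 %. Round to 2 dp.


eff = (18.6-2.9)/(27.1-2.9)*100 = 64.88 %

64.88 %


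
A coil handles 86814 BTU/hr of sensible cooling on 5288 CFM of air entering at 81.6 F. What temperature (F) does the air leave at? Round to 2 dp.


dT = 86814/(1.08*5288) = 15.2011
T_leave = 81.6 - 15.2011 = 66.40 F

66.40 F


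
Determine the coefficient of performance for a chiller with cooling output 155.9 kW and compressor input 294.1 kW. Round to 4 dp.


COP = 155.9 / 294.1 = 0.5301

0.5301


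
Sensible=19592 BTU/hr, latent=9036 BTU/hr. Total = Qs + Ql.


Qt = 19592 + 9036 = 28628 BTU/hr

28628 BTU/hr


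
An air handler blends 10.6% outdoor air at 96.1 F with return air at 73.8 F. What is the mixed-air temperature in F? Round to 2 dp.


T_mix = 73.8 + (10.6/100)*(96.1-73.8) = 76.16 F

76.16 F


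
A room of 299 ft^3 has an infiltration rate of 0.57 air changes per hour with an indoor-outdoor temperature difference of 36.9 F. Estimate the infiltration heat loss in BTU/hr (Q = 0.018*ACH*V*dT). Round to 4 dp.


Q = 0.018 * 0.57 * 299 * 36.9 = 113.1996 BTU/hr

113.1996 BTU/hr


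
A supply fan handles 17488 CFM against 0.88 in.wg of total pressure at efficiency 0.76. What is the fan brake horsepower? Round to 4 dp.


BHP = 17488 * 0.88 / (6356 * 0.76) = 3.1859 hp

3.1859 hp


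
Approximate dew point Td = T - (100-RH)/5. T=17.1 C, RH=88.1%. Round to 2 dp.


Td = 17.1 - (100-88.1)/5 = 14.72 C

14.72 C


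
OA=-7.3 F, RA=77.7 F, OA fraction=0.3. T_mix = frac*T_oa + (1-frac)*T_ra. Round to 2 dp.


T_mix = 0.3*(-7.3) + 0.7*77.7 = 52.20 F

52.20 F


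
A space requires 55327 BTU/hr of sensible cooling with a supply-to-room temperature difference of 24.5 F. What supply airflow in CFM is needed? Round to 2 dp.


CFM = 55327 / (1.08 * 24.5) = 2090.97

2090.97 CFM


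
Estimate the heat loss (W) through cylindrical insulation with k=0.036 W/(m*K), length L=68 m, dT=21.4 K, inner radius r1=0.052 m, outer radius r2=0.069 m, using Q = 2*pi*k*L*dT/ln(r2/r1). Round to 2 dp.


Q = 2*pi*0.036*68*21.4/ln(0.069/0.052) = 1163.67 W

1163.67 W


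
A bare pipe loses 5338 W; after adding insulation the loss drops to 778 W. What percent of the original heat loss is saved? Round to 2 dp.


Savings = ((5338-778)/5338)*100 = 85.43 %

85.43 %


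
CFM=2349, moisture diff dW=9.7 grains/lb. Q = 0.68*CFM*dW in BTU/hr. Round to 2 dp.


Q = 0.68 * 2349 * 9.7 = 15494.00 BTU/hr

15494.00 BTU/hr


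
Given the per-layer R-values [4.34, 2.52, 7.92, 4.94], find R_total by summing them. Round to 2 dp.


R_total = 4.34 + 2.52 + 7.92 + 4.94 = 19.72

19.72


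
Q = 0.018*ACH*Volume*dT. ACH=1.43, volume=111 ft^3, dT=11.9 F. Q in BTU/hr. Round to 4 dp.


Q = 0.018 * 1.43 * 111 * 11.9 = 34.0000 BTU/hr

34.0000 BTU/hr


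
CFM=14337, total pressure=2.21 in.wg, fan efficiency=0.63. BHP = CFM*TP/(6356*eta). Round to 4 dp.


BHP = 14337 * 2.21 / (6356 * 0.63) = 7.9127 hp

7.9127 hp


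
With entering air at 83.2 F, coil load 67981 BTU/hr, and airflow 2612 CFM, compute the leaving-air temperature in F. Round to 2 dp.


dT = 67981/(1.08*2612) = 24.0985
T_leave = 83.2 - 24.0985 = 59.10 F

59.10 F


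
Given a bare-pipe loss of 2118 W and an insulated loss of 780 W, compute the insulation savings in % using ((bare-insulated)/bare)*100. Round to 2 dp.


Savings = ((2118-780)/2118)*100 = 63.17 %

63.17 %


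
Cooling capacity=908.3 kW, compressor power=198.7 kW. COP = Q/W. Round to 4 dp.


COP = 908.3 / 198.7 = 4.5712

4.5712


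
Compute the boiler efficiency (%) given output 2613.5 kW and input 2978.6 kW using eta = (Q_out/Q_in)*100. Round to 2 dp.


eta = (2613.5/2978.6)*100 = 87.74 %

87.74 %


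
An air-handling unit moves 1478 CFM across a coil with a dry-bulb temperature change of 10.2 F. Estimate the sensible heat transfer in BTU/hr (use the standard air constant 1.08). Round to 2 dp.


Q = 1.08 * 1478 * 10.2 = 16281.65 BTU/hr

16281.65 BTU/hr


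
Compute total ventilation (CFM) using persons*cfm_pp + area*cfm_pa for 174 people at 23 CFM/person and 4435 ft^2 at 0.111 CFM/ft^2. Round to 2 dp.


Total = 174*23 + 4435*0.111 = 4494.29 CFM

4494.29 CFM


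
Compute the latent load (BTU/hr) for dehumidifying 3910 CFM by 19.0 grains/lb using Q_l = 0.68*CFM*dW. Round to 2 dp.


Q = 0.68 * 3910 * 19.0 = 50517.20 BTU/hr

50517.20 BTU/hr


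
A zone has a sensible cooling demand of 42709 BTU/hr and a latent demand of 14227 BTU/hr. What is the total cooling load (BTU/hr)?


Qt = 42709 + 14227 = 56936 BTU/hr

56936 BTU/hr


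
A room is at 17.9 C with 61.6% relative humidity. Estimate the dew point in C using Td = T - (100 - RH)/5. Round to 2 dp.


Td = 17.9 - (100-61.6)/5 = 10.22 C

10.22 C


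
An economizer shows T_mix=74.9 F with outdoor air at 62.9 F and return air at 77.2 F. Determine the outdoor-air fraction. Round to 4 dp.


frac = (74.9 - 77.2) / (62.9 - 77.2) = 0.1608

0.1608


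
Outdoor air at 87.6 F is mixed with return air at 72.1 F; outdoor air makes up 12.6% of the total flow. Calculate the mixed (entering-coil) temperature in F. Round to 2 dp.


T_mix = 72.1 + (12.6/100)*(87.6-72.1) = 74.05 F

74.05 F


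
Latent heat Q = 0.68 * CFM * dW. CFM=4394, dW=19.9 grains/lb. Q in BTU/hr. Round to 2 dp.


Q = 0.68 * 4394 * 19.9 = 59459.61 BTU/hr

59459.61 BTU/hr


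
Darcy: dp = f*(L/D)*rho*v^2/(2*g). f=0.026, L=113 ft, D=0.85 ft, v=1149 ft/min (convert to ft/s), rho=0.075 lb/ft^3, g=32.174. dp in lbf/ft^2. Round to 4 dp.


v_fps = 1149/60 = 19.15 ft/s
dp = 0.026*(113/0.85)*0.075*19.15^2/(2*32.174) = 1.4774 lbf/ft^2

1.4774 lbf/ft^2


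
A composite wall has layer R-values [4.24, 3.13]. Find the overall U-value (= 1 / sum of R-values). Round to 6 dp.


R_total = 4.24 + 3.13 = 7.37
U = 1/7.37 = 0.135685

0.135685


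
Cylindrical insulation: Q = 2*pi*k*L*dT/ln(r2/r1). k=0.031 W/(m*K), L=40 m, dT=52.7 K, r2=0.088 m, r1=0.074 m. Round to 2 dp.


Q = 2*pi*0.031*40*52.7/ln(0.088/0.074) = 2369.65 W

2369.65 W


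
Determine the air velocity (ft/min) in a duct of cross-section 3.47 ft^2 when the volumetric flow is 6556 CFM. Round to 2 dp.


V = 6556 / 3.47 = 1889.34 ft/min

1889.34 ft/min


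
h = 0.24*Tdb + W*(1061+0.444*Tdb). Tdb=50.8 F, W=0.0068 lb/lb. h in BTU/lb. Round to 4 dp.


h = 0.24*50.8 + 0.0068*(1061+0.444*50.8) = 19.5602 BTU/lb

19.5602 BTU/lb


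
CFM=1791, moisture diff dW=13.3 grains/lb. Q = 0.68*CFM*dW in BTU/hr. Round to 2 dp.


Q = 0.68 * 1791 * 13.3 = 16197.80 BTU/hr

16197.80 BTU/hr


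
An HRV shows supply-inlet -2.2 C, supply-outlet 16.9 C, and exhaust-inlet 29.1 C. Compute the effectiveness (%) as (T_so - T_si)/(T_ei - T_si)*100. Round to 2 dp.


eff = (16.9-(-2.2))/(29.1-(-2.2))*100 = 61.02 %

61.02 %


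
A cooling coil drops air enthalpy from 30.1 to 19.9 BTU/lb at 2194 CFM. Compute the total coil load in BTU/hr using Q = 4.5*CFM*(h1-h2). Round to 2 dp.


Q = 4.5 * 2194 * (30.1 - 19.9) = 100704.60 BTU/hr

100704.60 BTU/hr


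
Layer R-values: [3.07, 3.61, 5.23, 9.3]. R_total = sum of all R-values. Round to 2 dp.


R_total = 3.07 + 3.61 + 5.23 + 9.3 = 21.21

21.21


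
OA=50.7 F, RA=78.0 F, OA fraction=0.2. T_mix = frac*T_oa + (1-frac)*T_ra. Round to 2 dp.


T_mix = 0.2*50.7 + 0.8*78.0 = 72.54 F

72.54 F


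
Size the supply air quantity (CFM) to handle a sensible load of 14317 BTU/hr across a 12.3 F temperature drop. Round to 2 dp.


CFM = 14317 / (1.08 * 12.3) = 1077.76

1077.76 CFM


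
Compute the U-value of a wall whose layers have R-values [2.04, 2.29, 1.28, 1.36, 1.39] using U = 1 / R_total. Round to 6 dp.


R_total = 2.04 + 2.29 + 1.28 + 1.36 + 1.39 = 8.36
U = 1/8.36 = 0.119617

0.119617


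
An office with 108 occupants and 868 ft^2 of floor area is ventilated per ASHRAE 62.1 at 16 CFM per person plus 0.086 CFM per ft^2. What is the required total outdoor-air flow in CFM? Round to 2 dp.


Total = 108*16 + 868*0.086 = 1802.65 CFM

1802.65 CFM


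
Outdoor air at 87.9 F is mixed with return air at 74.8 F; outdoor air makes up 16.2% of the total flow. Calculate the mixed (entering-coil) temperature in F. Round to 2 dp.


T_mix = 74.8 + (16.2/100)*(87.9-74.8) = 76.92 F

76.92 F


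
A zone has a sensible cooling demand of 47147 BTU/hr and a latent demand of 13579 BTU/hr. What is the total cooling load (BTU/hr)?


Qt = 47147 + 13579 = 60726 BTU/hr

60726 BTU/hr


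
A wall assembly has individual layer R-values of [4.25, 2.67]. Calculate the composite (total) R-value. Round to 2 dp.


R_total = 4.25 + 2.67 = 6.92

6.92


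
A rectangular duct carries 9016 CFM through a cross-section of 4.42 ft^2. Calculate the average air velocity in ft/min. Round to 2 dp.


V = 9016 / 4.42 = 2039.82 ft/min

2039.82 ft/min


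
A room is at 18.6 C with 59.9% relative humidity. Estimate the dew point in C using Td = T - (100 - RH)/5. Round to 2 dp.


Td = 18.6 - (100-59.9)/5 = 10.58 C

10.58 C


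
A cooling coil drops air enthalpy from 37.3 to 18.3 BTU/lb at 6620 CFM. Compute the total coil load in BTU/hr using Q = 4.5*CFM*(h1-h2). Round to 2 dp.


Q = 4.5 * 6620 * (37.3 - 18.3) = 566010.00 BTU/hr

566010.00 BTU/hr


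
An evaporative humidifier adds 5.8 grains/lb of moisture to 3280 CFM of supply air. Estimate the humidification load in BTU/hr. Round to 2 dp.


Q = 0.68 * 3280 * 5.8 = 12936.32 BTU/hr

12936.32 BTU/hr


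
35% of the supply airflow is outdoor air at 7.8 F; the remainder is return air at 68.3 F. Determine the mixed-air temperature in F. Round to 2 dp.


T_mix = 0.35*7.8 + 0.65*68.3 = 47.13 F

47.13 F


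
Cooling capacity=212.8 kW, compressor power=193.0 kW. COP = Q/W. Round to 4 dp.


COP = 212.8 / 193.0 = 1.1026

1.1026


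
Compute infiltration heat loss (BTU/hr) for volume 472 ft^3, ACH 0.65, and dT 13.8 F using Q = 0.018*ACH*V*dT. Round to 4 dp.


Q = 0.018 * 0.65 * 472 * 13.8 = 76.2091 BTU/hr

76.2091 BTU/hr


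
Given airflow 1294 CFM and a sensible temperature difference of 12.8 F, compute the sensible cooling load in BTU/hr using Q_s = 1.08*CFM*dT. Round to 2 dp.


Q = 1.08 * 1294 * 12.8 = 17888.26 BTU/hr

17888.26 BTU/hr


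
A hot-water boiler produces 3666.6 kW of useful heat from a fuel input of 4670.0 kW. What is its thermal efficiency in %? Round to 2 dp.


eta = (3666.6/4670.0)*100 = 78.51 %

78.51 %


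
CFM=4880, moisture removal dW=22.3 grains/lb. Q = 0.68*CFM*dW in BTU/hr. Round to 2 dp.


Q = 0.68 * 4880 * 22.3 = 74000.32 BTU/hr

74000.32 BTU/hr


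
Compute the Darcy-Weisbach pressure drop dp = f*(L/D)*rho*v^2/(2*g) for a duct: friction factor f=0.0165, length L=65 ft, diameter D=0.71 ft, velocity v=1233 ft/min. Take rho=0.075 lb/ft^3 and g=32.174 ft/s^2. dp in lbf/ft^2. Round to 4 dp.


v_fps = 1233/60 = 20.55 ft/s
dp = 0.0165*(65/0.71)*0.075*20.55^2/(2*32.174) = 0.7435 lbf/ft^2

0.7435 lbf/ft^2


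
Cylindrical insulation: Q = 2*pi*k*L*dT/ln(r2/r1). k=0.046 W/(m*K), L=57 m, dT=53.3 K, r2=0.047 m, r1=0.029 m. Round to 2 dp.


Q = 2*pi*0.046*57*53.3/ln(0.047/0.029) = 1818.55 W

1818.55 W


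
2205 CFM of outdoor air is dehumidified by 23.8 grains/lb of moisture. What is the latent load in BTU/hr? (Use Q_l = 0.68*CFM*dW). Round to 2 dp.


Q = 0.68 * 2205 * 23.8 = 35685.72 BTU/hr

35685.72 BTU/hr


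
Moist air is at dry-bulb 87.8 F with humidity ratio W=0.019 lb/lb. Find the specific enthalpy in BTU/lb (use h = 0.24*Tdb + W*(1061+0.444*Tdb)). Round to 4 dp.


h = 0.24*87.8 + 0.019*(1061+0.444*87.8) = 41.9717 BTU/lb

41.9717 BTU/lb


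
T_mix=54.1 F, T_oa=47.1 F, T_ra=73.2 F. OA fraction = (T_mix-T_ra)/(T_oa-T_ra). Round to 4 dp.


frac = (54.1 - 73.2) / (47.1 - 73.2) = 0.7318

0.7318


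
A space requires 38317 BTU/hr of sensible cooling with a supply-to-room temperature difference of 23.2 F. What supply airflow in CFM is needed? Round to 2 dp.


CFM = 38317 / (1.08 * 23.2) = 1529.25

1529.25 CFM


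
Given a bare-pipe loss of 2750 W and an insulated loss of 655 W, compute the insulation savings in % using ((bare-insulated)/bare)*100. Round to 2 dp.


Savings = ((2750-655)/2750)*100 = 76.18 %

76.18 %


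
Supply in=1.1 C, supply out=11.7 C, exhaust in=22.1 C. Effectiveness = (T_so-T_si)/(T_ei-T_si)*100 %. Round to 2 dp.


eff = (11.7-1.1)/(22.1-1.1)*100 = 50.48 %

50.48 %


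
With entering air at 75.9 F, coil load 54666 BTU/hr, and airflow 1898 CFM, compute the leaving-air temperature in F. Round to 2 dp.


dT = 54666/(1.08*1898) = 26.6684
T_leave = 75.9 - 26.6684 = 49.23 F

49.23 F


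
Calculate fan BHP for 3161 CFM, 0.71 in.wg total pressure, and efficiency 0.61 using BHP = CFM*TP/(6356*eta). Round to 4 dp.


BHP = 3161 * 0.71 / (6356 * 0.61) = 0.5789 hp

0.5789 hp


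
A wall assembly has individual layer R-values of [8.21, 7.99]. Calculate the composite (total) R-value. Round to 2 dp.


R_total = 8.21 + 7.99 = 16.20

16.20


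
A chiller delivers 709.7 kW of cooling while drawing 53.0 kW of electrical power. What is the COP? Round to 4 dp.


COP = 709.7 / 53.0 = 13.3906

13.3906


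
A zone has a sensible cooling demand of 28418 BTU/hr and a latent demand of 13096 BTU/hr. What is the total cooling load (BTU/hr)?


Qt = 28418 + 13096 = 41514 BTU/hr

41514 BTU/hr


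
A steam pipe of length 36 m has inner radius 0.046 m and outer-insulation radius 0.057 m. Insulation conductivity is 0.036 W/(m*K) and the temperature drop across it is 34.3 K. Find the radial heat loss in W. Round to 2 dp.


Q = 2*pi*0.036*36*34.3/ln(0.057/0.046) = 1302.67 W

1302.67 W


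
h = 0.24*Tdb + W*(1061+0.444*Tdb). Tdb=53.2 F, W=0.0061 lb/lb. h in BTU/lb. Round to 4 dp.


h = 0.24*53.2 + 0.0061*(1061+0.444*53.2) = 19.3842 BTU/lb

19.3842 BTU/lb


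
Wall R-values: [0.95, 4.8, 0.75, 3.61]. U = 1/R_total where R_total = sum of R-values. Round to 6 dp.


R_total = 0.95 + 4.8 + 0.75 + 3.61 = 10.11
U = 1/10.11 = 0.098912

0.098912


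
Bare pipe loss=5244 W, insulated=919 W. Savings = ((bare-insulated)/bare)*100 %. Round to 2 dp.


Savings = ((5244-919)/5244)*100 = 82.48 %

82.48 %


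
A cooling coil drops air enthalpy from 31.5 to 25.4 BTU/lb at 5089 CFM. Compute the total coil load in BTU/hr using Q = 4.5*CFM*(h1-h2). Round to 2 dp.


Q = 4.5 * 5089 * (31.5 - 25.4) = 139693.05 BTU/hr

139693.05 BTU/hr


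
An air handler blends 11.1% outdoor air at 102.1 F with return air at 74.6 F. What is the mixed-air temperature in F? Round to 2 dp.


T_mix = 74.6 + (11.1/100)*(102.1-74.6) = 77.65 F

77.65 F


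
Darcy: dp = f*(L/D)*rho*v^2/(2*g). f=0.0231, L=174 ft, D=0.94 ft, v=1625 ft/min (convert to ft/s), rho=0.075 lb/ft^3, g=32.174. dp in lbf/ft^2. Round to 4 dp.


v_fps = 1625/60 = 27.0833 ft/s
dp = 0.0231*(174/0.94)*0.075*27.0833^2/(2*32.174) = 3.6556 lbf/ft^2

3.6556 lbf/ft^2


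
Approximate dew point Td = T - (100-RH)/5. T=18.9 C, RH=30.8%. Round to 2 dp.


Td = 18.9 - (100-30.8)/5 = 5.06 C

5.06 C


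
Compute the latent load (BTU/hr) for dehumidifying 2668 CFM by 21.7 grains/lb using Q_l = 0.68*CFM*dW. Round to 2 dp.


Q = 0.68 * 2668 * 21.7 = 39369.01 BTU/hr

39369.01 BTU/hr


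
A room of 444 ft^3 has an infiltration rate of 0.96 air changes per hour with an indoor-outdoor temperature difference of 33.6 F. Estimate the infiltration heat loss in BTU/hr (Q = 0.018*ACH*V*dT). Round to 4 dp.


Q = 0.018 * 0.96 * 444 * 33.6 = 257.7900 BTU/hr

257.7900 BTU/hr


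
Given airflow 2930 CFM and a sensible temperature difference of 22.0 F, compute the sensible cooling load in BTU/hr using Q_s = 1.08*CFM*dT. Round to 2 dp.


Q = 1.08 * 2930 * 22.0 = 69616.80 BTU/hr

69616.80 BTU/hr


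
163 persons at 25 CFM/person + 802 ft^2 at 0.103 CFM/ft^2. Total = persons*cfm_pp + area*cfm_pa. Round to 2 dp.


Total = 163*25 + 802*0.103 = 4157.61 CFM

4157.61 CFM


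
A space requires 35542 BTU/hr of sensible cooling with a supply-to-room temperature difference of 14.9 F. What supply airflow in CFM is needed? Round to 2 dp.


CFM = 35542 / (1.08 * 14.9) = 2208.68

2208.68 CFM


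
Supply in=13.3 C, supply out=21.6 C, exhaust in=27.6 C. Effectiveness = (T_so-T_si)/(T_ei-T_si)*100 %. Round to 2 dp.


eff = (21.6-13.3)/(27.6-13.3)*100 = 58.04 %

58.04 %


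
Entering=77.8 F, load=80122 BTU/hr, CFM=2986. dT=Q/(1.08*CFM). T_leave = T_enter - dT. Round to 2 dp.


dT = 80122/(1.08*2986) = 24.8450
T_leave = 77.8 - 24.8450 = 52.96 F

52.96 F


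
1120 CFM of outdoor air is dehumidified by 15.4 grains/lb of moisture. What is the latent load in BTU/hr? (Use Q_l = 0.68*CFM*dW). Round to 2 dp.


Q = 0.68 * 1120 * 15.4 = 11728.64 BTU/hr

11728.64 BTU/hr


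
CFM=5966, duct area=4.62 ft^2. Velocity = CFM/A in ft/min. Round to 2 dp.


V = 5966 / 4.62 = 1291.34 ft/min

1291.34 ft/min


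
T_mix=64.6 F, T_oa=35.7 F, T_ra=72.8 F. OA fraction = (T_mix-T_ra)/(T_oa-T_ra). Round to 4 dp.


frac = (64.6 - 72.8) / (35.7 - 72.8) = 0.2210

0.2210


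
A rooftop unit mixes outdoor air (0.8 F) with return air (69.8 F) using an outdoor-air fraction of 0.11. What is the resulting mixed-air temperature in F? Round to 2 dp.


T_mix = 0.11*0.8 + 0.89*69.8 = 62.21 F

62.21 F


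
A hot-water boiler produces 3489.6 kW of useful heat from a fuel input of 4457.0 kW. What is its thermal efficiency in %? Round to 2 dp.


eta = (3489.6/4457.0)*100 = 78.29 %

78.29 %


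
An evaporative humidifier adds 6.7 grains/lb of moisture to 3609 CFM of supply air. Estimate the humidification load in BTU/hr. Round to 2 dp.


Q = 0.68 * 3609 * 6.7 = 16442.60 BTU/hr

16442.60 BTU/hr


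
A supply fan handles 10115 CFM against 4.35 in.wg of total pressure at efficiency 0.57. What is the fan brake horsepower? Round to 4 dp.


BHP = 10115 * 4.35 / (6356 * 0.57) = 12.1450 hp

12.1450 hp


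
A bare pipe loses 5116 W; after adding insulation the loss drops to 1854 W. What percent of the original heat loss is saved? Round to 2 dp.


Savings = ((5116-1854)/5116)*100 = 63.76 %

63.76 %


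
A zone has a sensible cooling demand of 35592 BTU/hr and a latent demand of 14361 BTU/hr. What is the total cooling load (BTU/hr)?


Qt = 35592 + 14361 = 49953 BTU/hr

49953 BTU/hr


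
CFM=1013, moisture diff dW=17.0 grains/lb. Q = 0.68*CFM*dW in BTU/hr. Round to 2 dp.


Q = 0.68 * 1013 * 17.0 = 11710.28 BTU/hr

11710.28 BTU/hr


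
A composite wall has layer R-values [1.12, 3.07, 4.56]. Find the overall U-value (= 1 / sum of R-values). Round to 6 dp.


R_total = 1.12 + 3.07 + 4.56 = 8.75
U = 1/8.75 = 0.114286

0.114286


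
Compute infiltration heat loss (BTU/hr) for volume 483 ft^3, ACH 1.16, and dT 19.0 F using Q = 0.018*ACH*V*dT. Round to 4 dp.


Q = 0.018 * 1.16 * 483 * 19.0 = 191.6158 BTU/hr

191.6158 BTU/hr


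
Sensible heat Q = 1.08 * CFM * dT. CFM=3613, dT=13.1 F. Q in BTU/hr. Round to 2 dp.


Q = 1.08 * 3613 * 13.1 = 51116.72 BTU/hr

51116.72 BTU/hr


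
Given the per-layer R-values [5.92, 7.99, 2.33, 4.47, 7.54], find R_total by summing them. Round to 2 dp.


R_total = 5.92 + 7.99 + 2.33 + 4.47 + 7.54 = 28.25

28.25


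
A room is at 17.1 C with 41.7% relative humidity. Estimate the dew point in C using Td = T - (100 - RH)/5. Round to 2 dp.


Td = 17.1 - (100-41.7)/5 = 5.44 C

5.44 C


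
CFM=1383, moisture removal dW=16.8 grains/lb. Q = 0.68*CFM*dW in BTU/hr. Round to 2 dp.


Q = 0.68 * 1383 * 16.8 = 15799.39 BTU/hr

15799.39 BTU/hr


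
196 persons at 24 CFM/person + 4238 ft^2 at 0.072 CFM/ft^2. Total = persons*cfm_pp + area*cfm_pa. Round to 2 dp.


Total = 196*24 + 4238*0.072 = 5009.14 CFM

5009.14 CFM


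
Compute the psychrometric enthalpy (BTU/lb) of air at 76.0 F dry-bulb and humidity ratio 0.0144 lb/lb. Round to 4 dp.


h = 0.24*76.0 + 0.0144*(1061+0.444*76.0) = 34.0043 BTU/lb

34.0043 BTU/lb


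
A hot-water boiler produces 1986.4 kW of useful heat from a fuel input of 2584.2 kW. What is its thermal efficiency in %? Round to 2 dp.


eta = (1986.4/2584.2)*100 = 76.87 %

76.87 %


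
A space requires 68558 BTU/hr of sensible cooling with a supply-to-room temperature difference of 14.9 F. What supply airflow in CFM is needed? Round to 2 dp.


CFM = 68558 / (1.08 * 14.9) = 4260.38

4260.38 CFM


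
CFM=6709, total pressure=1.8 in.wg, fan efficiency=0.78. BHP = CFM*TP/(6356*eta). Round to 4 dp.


BHP = 6709 * 1.8 / (6356 * 0.78) = 2.4359 hp

2.4359 hp


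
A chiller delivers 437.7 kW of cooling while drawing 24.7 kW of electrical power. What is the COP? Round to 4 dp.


COP = 437.7 / 24.7 = 17.7206

17.7206


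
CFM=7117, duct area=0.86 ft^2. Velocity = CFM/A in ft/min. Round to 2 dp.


V = 7117 / 0.86 = 8275.58 ft/min

8275.58 ft/min


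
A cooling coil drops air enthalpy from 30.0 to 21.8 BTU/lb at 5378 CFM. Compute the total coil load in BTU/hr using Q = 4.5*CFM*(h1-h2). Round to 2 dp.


Q = 4.5 * 5378 * (30.0 - 21.8) = 198448.20 BTU/hr

198448.20 BTU/hr


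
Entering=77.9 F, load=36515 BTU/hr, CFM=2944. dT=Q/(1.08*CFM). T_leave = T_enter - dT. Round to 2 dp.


dT = 36515/(1.08*2944) = 11.4844
T_leave = 77.9 - 11.4844 = 66.42 F

66.42 F


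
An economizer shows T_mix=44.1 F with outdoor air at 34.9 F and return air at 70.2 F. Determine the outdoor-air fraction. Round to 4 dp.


frac = (44.1 - 70.2) / (34.9 - 70.2) = 0.7394

0.7394


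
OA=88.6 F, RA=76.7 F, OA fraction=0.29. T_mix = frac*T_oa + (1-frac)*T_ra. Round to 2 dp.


T_mix = 0.29*88.6 + 0.71*76.7 = 80.15 F

80.15 F


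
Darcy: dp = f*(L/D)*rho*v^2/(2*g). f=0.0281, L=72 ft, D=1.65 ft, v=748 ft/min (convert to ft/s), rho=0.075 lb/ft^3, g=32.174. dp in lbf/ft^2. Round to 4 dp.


v_fps = 748/60 = 12.4667 ft/s
dp = 0.0281*(72/1.65)*0.075*12.4667^2/(2*32.174) = 0.2221 lbf/ft^2

0.2221 lbf/ft^2


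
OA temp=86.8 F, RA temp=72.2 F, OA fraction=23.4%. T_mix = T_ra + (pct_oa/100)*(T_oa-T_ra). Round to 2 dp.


T_mix = 72.2 + (23.4/100)*(86.8-72.2) = 75.62 F

75.62 F


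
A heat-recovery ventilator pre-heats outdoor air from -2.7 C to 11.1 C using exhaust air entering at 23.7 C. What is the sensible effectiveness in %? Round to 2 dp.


eff = (11.1-(-2.7))/(23.7-(-2.7))*100 = 52.27 %

52.27 %


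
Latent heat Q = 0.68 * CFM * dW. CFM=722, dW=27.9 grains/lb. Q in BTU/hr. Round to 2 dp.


Q = 0.68 * 722 * 27.9 = 13697.78 BTU/hr

13697.78 BTU/hr


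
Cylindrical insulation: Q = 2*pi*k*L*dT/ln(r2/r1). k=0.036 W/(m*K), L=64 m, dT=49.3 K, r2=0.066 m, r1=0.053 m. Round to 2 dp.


Q = 2*pi*0.036*64*49.3/ln(0.066/0.053) = 3253.47 W

3253.47 W


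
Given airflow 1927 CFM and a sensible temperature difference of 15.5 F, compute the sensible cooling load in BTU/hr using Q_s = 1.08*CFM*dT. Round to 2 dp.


Q = 1.08 * 1927 * 15.5 = 32257.98 BTU/hr

32257.98 BTU/hr


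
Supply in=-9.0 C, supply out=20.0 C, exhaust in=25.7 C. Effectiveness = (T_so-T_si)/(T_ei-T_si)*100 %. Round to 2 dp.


eff = (20.0-(-9.0))/(25.7-(-9.0))*100 = 83.57 %

83.57 %


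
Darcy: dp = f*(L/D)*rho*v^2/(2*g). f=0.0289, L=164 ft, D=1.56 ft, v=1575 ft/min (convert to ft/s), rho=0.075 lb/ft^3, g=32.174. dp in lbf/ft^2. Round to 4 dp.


v_fps = 1575/60 = 26.25 ft/s
dp = 0.0289*(164/1.56)*0.075*26.25^2/(2*32.174) = 2.4401 lbf/ft^2

2.4401 lbf/ft^2


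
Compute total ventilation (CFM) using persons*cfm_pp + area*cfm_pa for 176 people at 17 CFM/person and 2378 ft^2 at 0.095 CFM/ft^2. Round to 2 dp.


Total = 176*17 + 2378*0.095 = 3217.91 CFM

3217.91 CFM


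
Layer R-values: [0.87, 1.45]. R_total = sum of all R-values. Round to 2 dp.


R_total = 0.87 + 1.45 = 2.32

2.32


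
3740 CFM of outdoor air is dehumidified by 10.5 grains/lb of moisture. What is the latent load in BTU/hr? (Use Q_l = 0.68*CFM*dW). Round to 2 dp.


Q = 0.68 * 3740 * 10.5 = 26703.60 BTU/hr

26703.60 BTU/hr


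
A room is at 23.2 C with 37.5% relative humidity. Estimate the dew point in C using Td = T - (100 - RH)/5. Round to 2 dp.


Td = 23.2 - (100-37.5)/5 = 10.70 C

10.70 C


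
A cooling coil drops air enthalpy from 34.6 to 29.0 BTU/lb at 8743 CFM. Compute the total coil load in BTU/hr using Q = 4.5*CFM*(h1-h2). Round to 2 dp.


Q = 4.5 * 8743 * (34.6 - 29.0) = 220323.60 BTU/hr

220323.60 BTU/hr


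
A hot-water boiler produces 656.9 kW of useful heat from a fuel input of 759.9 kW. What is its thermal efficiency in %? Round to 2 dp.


eta = (656.9/759.9)*100 = 86.45 %

86.45 %


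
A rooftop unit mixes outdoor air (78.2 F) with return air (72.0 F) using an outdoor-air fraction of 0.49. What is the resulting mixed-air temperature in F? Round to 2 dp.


T_mix = 0.49*78.2 + 0.51*72.0 = 75.04 F

75.04 F


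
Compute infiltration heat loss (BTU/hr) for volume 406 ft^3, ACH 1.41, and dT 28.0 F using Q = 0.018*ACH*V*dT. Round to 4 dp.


Q = 0.018 * 1.41 * 406 * 28.0 = 288.5198 BTU/hr

288.5198 BTU/hr


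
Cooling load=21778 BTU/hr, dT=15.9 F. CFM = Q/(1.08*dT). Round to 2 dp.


CFM = 21778 / (1.08 * 15.9) = 1268.23

1268.23 CFM


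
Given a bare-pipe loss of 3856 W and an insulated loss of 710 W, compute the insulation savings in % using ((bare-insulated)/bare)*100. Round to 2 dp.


Savings = ((3856-710)/3856)*100 = 81.59 %

81.59 %


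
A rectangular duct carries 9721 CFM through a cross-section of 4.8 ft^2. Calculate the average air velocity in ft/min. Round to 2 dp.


V = 9721 / 4.8 = 2025.21 ft/min

2025.21 ft/min


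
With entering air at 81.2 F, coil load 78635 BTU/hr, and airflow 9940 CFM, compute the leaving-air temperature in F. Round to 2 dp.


dT = 78635/(1.08*9940) = 7.3250
T_leave = 81.2 - 7.3250 = 73.88 F

73.88 F


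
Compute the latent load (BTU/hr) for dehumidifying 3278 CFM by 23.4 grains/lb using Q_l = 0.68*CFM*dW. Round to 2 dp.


Q = 0.68 * 3278 * 23.4 = 52159.54 BTU/hr

52159.54 BTU/hr


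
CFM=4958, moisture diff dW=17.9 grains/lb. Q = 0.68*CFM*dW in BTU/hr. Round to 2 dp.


Q = 0.68 * 4958 * 17.9 = 60348.78 BTU/hr

60348.78 BTU/hr


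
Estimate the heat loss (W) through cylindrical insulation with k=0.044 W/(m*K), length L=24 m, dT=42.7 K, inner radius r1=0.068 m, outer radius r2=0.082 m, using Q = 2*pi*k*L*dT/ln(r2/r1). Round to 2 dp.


Q = 2*pi*0.044*24*42.7/ln(0.082/0.068) = 1513.35 W

1513.35 W


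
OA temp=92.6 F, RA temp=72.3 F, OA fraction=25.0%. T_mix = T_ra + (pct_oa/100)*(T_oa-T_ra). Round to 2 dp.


T_mix = 72.3 + (25.0/100)*(92.6-72.3) = 77.38 F

77.38 F


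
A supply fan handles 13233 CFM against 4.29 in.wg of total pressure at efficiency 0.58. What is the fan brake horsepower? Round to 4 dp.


BHP = 13233 * 4.29 / (6356 * 0.58) = 15.3994 hp

15.3994 hp


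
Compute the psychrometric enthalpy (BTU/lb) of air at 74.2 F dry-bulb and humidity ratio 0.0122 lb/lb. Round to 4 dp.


h = 0.24*74.2 + 0.0122*(1061+0.444*74.2) = 31.1541 BTU/lb

31.1541 BTU/lb


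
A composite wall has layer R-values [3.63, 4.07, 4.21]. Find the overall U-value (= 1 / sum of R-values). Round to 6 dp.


R_total = 3.63 + 4.07 + 4.21 = 11.91
U = 1/11.91 = 0.083963

0.083963


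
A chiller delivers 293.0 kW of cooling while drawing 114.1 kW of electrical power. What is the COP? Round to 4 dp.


COP = 293.0 / 114.1 = 2.5679

2.5679


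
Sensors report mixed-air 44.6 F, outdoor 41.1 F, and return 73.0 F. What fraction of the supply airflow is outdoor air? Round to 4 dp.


frac = (44.6 - 73.0) / (41.1 - 73.0) = 0.8903

0.8903


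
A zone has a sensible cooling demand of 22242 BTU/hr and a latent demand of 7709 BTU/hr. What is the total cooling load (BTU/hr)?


Qt = 22242 + 7709 = 29951 BTU/hr

29951 BTU/hr


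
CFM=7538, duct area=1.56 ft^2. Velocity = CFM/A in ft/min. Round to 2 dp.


V = 7538 / 1.56 = 4832.05 ft/min

4832.05 ft/min


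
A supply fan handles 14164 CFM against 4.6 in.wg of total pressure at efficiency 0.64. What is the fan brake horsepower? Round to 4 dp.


BHP = 14164 * 4.6 / (6356 * 0.64) = 16.0170 hp

16.0170 hp


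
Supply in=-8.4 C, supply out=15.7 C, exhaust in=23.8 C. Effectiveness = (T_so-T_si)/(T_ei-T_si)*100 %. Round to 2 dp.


eff = (15.7-(-8.4))/(23.8-(-8.4))*100 = 74.84 %

74.84 %


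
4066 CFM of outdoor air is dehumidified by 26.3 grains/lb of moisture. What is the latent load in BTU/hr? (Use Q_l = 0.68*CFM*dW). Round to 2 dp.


Q = 0.68 * 4066 * 26.3 = 72716.34 BTU/hr

72716.34 BTU/hr


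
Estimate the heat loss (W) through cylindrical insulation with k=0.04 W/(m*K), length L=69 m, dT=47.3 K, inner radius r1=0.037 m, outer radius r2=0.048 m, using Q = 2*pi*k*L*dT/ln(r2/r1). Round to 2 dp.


Q = 2*pi*0.04*69*47.3/ln(0.048/0.037) = 3151.40 W

3151.40 W


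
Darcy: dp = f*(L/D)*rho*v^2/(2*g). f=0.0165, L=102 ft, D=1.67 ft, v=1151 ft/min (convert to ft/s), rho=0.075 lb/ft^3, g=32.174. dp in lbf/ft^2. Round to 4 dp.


v_fps = 1151/60 = 19.1833 ft/s
dp = 0.0165*(102/1.67)*0.075*19.1833^2/(2*32.174) = 0.4323 lbf/ft^2

0.4323 lbf/ft^2


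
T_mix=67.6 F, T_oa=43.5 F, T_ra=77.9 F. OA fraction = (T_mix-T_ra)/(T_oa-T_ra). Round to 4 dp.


frac = (67.6 - 77.9) / (43.5 - 77.9) = 0.2994

0.2994


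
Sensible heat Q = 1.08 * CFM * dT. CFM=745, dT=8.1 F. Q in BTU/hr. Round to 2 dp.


Q = 1.08 * 745 * 8.1 = 6517.26 BTU/hr

6517.26 BTU/hr


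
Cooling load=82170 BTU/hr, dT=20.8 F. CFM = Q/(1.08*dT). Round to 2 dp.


CFM = 82170 / (1.08 * 20.8) = 3657.85

3657.85 CFM


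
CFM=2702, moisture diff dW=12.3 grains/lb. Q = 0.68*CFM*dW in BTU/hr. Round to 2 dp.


Q = 0.68 * 2702 * 12.3 = 22599.53 BTU/hr

22599.53 BTU/hr


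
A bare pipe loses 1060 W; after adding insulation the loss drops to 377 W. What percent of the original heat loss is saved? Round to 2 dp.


Savings = ((1060-377)/1060)*100 = 64.43 %

64.43 %


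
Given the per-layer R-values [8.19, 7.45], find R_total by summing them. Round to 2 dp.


R_total = 8.19 + 7.45 = 15.64

15.64


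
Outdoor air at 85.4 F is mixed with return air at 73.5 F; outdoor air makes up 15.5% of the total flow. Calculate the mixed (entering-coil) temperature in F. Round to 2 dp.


T_mix = 73.5 + (15.5/100)*(85.4-73.5) = 75.34 F

75.34 F


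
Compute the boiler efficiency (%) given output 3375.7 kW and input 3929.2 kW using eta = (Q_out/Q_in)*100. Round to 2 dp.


eta = (3375.7/3929.2)*100 = 85.91 %

85.91 %


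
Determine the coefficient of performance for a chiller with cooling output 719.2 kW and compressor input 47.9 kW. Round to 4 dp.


COP = 719.2 / 47.9 = 15.0146

15.0146


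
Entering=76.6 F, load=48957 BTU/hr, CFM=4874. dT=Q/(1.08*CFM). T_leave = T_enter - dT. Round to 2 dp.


dT = 48957/(1.08*4874) = 9.3005
T_leave = 76.6 - 9.3005 = 67.30 F

67.30 F


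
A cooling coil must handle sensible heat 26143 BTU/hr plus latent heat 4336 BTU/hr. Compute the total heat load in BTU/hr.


Qt = 26143 + 4336 = 30479 BTU/hr

30479 BTU/hr


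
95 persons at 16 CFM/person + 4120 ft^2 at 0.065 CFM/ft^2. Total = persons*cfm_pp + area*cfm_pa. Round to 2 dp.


Total = 95*16 + 4120*0.065 = 1787.80 CFM

1787.80 CFM


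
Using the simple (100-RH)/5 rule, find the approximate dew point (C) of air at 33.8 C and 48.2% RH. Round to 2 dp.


Td = 33.8 - (100-48.2)/5 = 23.44 C

23.44 C


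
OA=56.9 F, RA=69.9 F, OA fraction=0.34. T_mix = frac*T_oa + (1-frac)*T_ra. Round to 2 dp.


T_mix = 0.34*56.9 + 0.66*69.9 = 65.48 F

65.48 F
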